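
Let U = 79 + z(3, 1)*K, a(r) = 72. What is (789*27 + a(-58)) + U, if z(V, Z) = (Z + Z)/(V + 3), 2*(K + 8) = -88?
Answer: 64310/3 ≈ 21437.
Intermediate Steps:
K = -52 (K = -8 + (1/2)*(-88) = -8 - 44 = -52)
z(V, Z) = 2*Z/(3 + V) (z(V, Z) = (2*Z)/(3 + V) = 2*Z/(3 + V))
U = 185/3 (U = 79 + (2*1/(3 + 3))*(-52) = 79 + (2*1/6)*(-52) = 79 + (2*1*(1/6))*(-52) = 79 + (1/3)*(-52) = 79 - 52/3 = 185/3 ≈ 61.667)
(789*27 + a(-58)) + U = (789*27 + 72) + 185/3 = (21303 + 72) + 185/3 = 21375 + 185/3 = 64310/3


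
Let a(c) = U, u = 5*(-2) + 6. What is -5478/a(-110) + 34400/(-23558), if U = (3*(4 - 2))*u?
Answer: 10685427/47116 ≈ 226.79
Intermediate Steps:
u = -4 (u = -10 + 6 = -4)
U = -24 (U = (3*(4 - 2))*(-4) = (3*2)*(-4) = 6*(-4) = -24)
a(c) = -24
-5478/a(-110) + 34400/(-23558) = -5478/(-24) + 34400/(-23558) = -5478*(-1/24) + 34400*(-1/23558) = 913/4 - 17200/11779 = 10685427/47116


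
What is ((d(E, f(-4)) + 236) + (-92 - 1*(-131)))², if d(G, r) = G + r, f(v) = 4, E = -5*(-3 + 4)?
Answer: 75076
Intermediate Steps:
E = -5 (E = -5*1 = -5)
((d(E, f(-4)) + 236) + (-92 - 1*(-131)))² = (((-5 + 4) + 236) + (-92 - 1*(-131)))² = ((-1 + 236) + (-92 + 131))² = (235 + 39)² = 274² = 75076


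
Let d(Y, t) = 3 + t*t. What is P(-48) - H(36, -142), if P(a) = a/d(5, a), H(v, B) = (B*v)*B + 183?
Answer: -558360919/769 ≈ -7.2609e+5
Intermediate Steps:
d(Y, t) = 3 + t²
H(v, B) = 183 + v*B² (H(v, B) = v*B² + 183 = 183 + v*B²)
P(a) = a/(3 + a²)
P(-48) - H(36, -142) = -48/(3 + (-48)²) - (183 + 36*(-142)²) = -48/(3 + 2304) - (183 + 36*20164) = -48/2307 - (183 + 725904) = -48*1/2307 - 1*726087 = -16/769 - 726087 = -558360919/769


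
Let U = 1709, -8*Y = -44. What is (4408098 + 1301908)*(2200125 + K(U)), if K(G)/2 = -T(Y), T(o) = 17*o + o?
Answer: 12561596369562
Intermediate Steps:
Y = 11/2 (Y = -⅛*(-44) = 11/2 ≈ 5.5000)
T(o) = 18*o
K(G) = -198 (K(G) = 2*(-18*11/2) = 2*(-1*99) = 2*(-99) = -198)
(4408098 + 1301908)*(2200125 + K(U)) = (4408098 + 1301908)*(2200125 - 198) = 5710006*2199927 = 12561596369562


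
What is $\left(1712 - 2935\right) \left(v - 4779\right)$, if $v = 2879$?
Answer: $2323700$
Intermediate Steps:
$\left(1712 - 2935\right) \left(v - 4779\right) = \left(1712 - 2935\right) \left(2879 - 4779\right) = \left(-1223\right) \left(-1900\right) = 2323700$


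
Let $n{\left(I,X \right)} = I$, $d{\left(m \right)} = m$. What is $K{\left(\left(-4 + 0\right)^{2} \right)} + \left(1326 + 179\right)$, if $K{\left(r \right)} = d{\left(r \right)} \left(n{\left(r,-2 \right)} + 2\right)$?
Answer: $1793$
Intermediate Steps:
$K{\left(r \right)} = r \left(2 + r\right)$ ($K{\left(r \right)} = r \left(r + 2\right) = r \left(2 + r\right)$)
$K{\left(\left(-4 + 0\right)^{2} \right)} + \left(1326 + 179\right) = \left(-4 + 0\right)^{2} \left(2 + \left(-4 + 0\right)^{2}\right) + \left(1326 + 179\right) = \left(-4\right)^{2} \left(2 + \left(-4\right)^{2}\right) + 1505 = 16 \left(2 + 16\right) + 1505 = 16 \cdot 18 + 1505 = 288 + 1505 = 1793$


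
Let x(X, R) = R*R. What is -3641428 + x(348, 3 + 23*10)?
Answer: -3587139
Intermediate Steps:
x(X, R) = R²
-3641428 + x(348, 3 + 23*10) = -3641428 + (3 + 23*10)² = -3641428 + (3 + 230)² = -3641428 + 233² = -3641428 + 54289 = -3587139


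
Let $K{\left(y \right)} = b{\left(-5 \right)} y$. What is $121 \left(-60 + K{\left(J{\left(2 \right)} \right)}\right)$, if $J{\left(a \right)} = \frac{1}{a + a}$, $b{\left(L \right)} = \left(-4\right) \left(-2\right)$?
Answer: $-7018$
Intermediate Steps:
$b{\left(L \right)} = 8$
$J{\left(a \right)} = \frac{1}{2 a}$
$K{\left(y \right)} = 8 y$
$121 \left(-60 + K{\left(J{\left(2 \right)} \right)}\right) = 121 \left(-60 + 8 \frac{1}{2 \cdot 2}\right) = 121 \left(-60 + 8 \cdot \frac{1}{2} \cdot \frac{1}{2}\right) = 121 \left(-60 + 8 \cdot \frac{1}{4}\right) = 121 \left(-60 + 2\right) = 121 \left(-58\right) = -7018$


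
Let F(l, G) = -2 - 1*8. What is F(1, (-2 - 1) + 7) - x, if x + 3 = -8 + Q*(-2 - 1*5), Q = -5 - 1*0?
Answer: -34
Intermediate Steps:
Q = -5 (Q = -5 + 0 = -5)
F(l, G) = -10 (F(l, G) = -2 - 8 = -10)
x = 24 (x = -3 + (-8 - 5*(-2 - 1*5)) = -3 + (-8 - 5*(-2 - 5)) = -3 + (-8 - 5*(-7)) = -3 + (-8 + 35) = -3 + 27 = 24)
F(1, (-2 - 1) + 7) - x = -10 - 1*24 = -10 - 24 = -34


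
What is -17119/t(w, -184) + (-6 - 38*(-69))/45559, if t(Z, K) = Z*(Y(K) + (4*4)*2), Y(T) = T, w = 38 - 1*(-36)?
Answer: 42597331/26970928 ≈ 1.5794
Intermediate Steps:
w = 74 (w = 38 + 36 = 74)
t(Z, K) = Z*(32 + K) (t(Z, K) = Z*(K + (4*4)*2) = Z*(K + 16*2) = Z*(K + 32) = Z*(32 + K))
-17119/t(w, -184) + (-6 - 38*(-69))/45559 = -17119*1/(74*(32 - 184)) + (-6 - 38*(-69))/45559 = -17119/(74*(-152)) + (-6 + 2622)*(1/45559) = -17119/(-11248) + 2616*(1/45559) = -17119*(-1/11248) + 2616/45559 = 901/592 + 2616/45559 = 42597331/26970928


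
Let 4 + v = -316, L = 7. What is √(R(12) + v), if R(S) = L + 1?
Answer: 2*I*√78 ≈ 17.664*I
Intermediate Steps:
R(S) = 8 (R(S) = 7 + 1 = 8)
v = -320 (v = -4 - 316 = -320)
√(R(12) + v) = √(8 - 320) = √(-312) = 2*I*√78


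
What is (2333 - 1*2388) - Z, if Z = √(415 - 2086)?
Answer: -55 - I*√1671 ≈ -55.0 - 40.878*I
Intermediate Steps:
Z = I*√1671 (Z = √(-1671) = I*√1671 ≈ 40.878*I)
(2333 - 1*2388) - Z = (2333 - 1*2388) - I*√1671 = (2333 - 2388) - I*√1671 = -55 - I*√1671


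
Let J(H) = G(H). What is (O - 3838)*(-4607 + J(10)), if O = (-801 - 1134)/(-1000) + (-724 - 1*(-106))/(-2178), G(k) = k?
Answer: 1280162074243/72600 ≈ 1.7633e+7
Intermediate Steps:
J(H) = H
O = 161081/72600 (O = -1935*(-1/1000) + (-724 + 106)*(-1/2178) = 387/200 - 618*(-1/2178) = 387/200 + 103/363 = 161081/72600 ≈ 2.2187)
(O - 3838)*(-4607 + J(10)) = (161081/72600 - 3838)*(-4607 + 10) = -278477719/72600*(-4597) = 1280162074243/72600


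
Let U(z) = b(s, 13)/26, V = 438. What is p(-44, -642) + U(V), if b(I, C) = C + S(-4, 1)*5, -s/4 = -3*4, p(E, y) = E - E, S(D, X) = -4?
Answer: -7/26 ≈ -0.26923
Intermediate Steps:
p(E, y) = 0
s = 48 (s = -(-12)*4 = -4*(-12) = 48)
b(I, C) = -20 + C (b(I, C) = C - 4*5 = C - 20 = -20 + C)
U(z) = -7/26 (U(z) = (-20 + 13)/26 = -7*1/26 = -7/26)
p(-44, -642) + U(V) = 0 - 7/26 = -7/26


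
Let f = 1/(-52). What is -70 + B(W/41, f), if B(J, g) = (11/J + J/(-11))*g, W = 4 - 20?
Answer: -26063095/375232 ≈ -69.459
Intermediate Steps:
W = -16
f = -1/52 ≈ -0.019231
B(J, g) = g*(11/J - J/11) (B(J, g) = (11/J + J*(-1/11))*g = (11/J - J/11)*g = g*(11/J - J/11))
-70 + B(W/41, f) = -70 + (1/11)*(-1/52)*(121 - (-16/41)²)/(-16/41) = -70 + (1/11)*(-1/52)*(-41/16)*(121 - 1*256/1681) = -70 + (1/11)*(-1/52)*(-41/16)*(121 - 256/1681) = -70 + (1/11)*(-1/52)*(-41/16)*(203145/1681) = -70 + 203145/375232 = -26063095/375232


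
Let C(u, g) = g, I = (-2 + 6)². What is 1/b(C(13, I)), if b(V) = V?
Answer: 1/16 ≈ 0.062500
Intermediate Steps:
I = 16 (I = 4² = 16)
1/b(C(13, I)) = 1/16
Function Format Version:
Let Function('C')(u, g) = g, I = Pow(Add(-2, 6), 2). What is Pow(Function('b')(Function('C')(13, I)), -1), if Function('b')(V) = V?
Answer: Rational(1, 16) ≈ 0.062500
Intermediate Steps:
I = 16 (I = Pow(4, 2) = 16)
Pow(Function('b')(Function('C')(13, I)), -1) = Pow(16, -1) = Rational(1, 16)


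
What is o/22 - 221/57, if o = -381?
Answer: -26579/1254 ≈ -21.195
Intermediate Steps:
o/22 - 221/57 = -381/22 - 221/57 = -26579/1254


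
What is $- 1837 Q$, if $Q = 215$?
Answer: $-394955$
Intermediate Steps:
$- 1837 Q = \left(-1837\right) 215 = -394955$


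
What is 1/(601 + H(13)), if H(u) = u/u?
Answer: 1/602 ≈ 0.0016611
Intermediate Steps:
H(u) = 1
1/(601 + H(13)) = 1/(601 + 1) = 1/602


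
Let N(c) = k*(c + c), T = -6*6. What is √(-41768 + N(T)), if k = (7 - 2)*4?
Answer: 2*I*√10802 ≈ 207.87*I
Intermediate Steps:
k = 20 (k = 5*4 = 20)
T = -36
N(c) = 40*c (N(c) = 20*(c + c) = 20*(2*c) = 40*c)
√(-41768 + N(T)) = √(-41768 + 40*(-36)) = √(-41768 - 1440) = √(-43208) = 2*I*√10802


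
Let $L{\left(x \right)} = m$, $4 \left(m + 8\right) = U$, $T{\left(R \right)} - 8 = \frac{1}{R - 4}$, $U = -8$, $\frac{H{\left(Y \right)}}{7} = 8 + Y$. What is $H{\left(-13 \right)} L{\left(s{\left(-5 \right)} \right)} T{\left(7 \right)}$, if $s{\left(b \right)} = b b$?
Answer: $\frac{8750}{3} \approx 2916.7$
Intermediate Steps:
$H{\left(Y \right)} = 56 + 7 Y$ ($H{\left(Y \right)} = 7 \left(8 + Y\right) = 56 + 7 Y$)
$s{\left(b \right)} = b^{2}$
$T{\left(R \right)} = 8 + \frac{1}{-4 + R}$ ($T{\left(R \right)} = 8 + \frac{1}{R - 4} = 8 + \frac{1}{-4 + R}$)
$m = -10$ ($m = -8 + \frac{1}{4} \left(-8\right) = -8 - 2 = -10$)
$L{\left(x \right)} = -10$
$H{\left(-13 \right)} L{\left(s{\left(-5 \right)} \right)} T{\left(7 \right)} = \left(56 + 7 \left(-13\right)\right) \left(- 10 \frac{-31 + 8 \cdot 7}{-4 + 7}\right) = \left(56 - 91\right) \left(- 10 \frac{-31 + 56}{3}\right) = - 35 \left(- 10 \cdot \frac{1}{3} \cdot 25\right) = - 35 \left(\left(-10\right) \frac{25}{3}\right) = \left(-35\right) \left(- \frac{250}{3}\right) = \frac{8750}{3}$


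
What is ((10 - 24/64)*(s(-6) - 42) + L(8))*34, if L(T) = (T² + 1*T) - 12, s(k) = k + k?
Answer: -31263/2 ≈ -15632.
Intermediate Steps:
s(k) = 2*k
L(T) = -12 + T + T² (L(T) = (T² + T) - 12 = (T + T²) - 12 = -12 + T + T²)
((10 - 24/64)*(s(-6) - 42) + L(8))*34 = ((10 - 24/64)*(2*(-6) - 42) + (-12 + 8 + 8²))*34 = ((10 - 24*1/64)*(-12 - 42) + (-12 + 8 + 64))*34 = ((10 - 3/8)*(-54) + 60)*34 = ((77/8)*(-54) + 60)*34 = (-2079/4 + 60)*34 = -1839/4*34 = -31263/2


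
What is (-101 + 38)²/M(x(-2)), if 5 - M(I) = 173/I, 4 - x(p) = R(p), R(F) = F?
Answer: -23814/143 ≈ -166.53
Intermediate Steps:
x(p) = 4 - p
M(I) = 5 - 173/I
(-101 + 38)²/M(x(-2)) = (-101 + 38)²/(5 - 173/(4 - 1*(-2))) = (-63)²/(5 - 173/(4 + 2)) = 3969/(5 - 173/6) = 3969/(-143/6) = 3969*(-6/143) = -23814/143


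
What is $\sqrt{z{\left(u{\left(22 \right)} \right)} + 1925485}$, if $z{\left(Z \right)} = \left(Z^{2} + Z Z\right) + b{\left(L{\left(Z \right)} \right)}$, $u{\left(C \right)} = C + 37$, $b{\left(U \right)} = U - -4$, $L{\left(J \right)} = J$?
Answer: $\sqrt{1932510} \approx 1390.1$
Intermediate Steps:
$b{\left(U \right)} = 4 + U$ ($b{\left(U \right)} = U + 4 = 4 + U$)
$u{\left(C \right)} = 37 + C$
$z{\left(Z \right)} = 4 + Z + 2 Z^{2}$ ($z{\left(Z \right)} = \left(Z^{2} + Z Z\right) + \left(4 + Z\right) = \left(Z^{2} + Z^{2}\right) + \left(4 + Z\right) = 2 Z^{2} + \left(4 + Z\right) = 4 + Z + 2 Z^{2}$)
$\sqrt{z{\left(u{\left(22 \right)} \right)} + 1925485} = \sqrt{\left(4 + \left(37 + 22\right) + 2 \left(37 + 22\right)^{2}\right) + 1925485} = \sqrt{\left(4 + 59 + 2 \cdot 59^{2}\right) + 1925485} = \sqrt{\left(4 + 59 + 2 \cdot 3481\right) + 1925485} = \sqrt{\left(4 + 59 + 6962\right) + 1925485} = \sqrt{7025 + 1925485} = \sqrt{1932510}$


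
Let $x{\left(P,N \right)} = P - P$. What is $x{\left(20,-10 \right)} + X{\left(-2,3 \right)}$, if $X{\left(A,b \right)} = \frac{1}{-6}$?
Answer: $- \frac{1}{6} \approx -0.16667$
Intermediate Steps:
$X{\left(A,b \right)} = - \frac{1}{6}$
$x{\left(P,N \right)} = 0$
$x{\left(20,-10 \right)} + X{\left(-2,3 \right)} = 0 - \frac{1}{6} = - \frac{1}{6}$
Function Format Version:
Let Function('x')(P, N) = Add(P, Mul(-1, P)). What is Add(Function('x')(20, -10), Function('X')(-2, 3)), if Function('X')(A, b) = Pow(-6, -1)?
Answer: Rational(-1, 6) ≈ -0.16667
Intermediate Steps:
Function('X')(A, b) = Rational(-1, 6)
Function('x')(P, N) = 0
Add(Function('x')(20, -10), Function('X')(-2, 3)) = Add(0, Rational(-1, 6)) = Rational(-1, 6)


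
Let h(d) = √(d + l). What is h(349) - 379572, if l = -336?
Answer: -379572 + √13 ≈ -3.7957e+5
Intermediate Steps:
h(d) = √(-336 + d) (h(d) = √(d - 336) = √(-336 + d))
h(349) - 379572 = √(-336 + 349) - 379572 = √13 - 379572 = -379572 + √13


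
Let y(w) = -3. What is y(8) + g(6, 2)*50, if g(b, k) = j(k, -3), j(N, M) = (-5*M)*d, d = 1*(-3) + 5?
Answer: 1497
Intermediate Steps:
d = 2 (d = -3 + 5 = 2)
j(N, M) = -10*M (j(N, M) = -5*M*2 = -10*M)
g(b, k) = 30 (g(b, k) = -10*(-3) = 30)
y(8) + g(6, 2)*50 = -3 + 30*50 = -3 + 1500 = 1497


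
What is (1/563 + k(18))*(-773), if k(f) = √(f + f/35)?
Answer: -773/563 - 13914*√70/35 ≈ -3327.5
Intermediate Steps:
k(f) = 6*√35*√f/35 (k(f) = √(f + f*(1/35)) = √(f + f/35) = √(36*f/35) = 6*√35*√f/35)
(1/563 + k(18))*(-773) = (1/563 + 6*√35*√18/35)*(-773) = (1/563 + 6*√35*(3*√2)/35)*(-773) = (1/563 + 18*√70/35)*(-773) = -773/563 - 13914*√70/35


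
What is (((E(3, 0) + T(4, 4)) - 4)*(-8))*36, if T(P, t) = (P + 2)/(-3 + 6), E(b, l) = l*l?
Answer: 576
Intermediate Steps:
E(b, l) = l²
T(P, t) = ⅔ + P/3 (T(P, t) = (2 + P)/3 = (2 + P)*(⅓) = ⅔ + P/3)
(((E(3, 0) + T(4, 4)) - 4)*(-8))*36 = (((0² + (⅔ + (⅓)*4)) - 4)*(-8))*36 = (((0 + (⅔ + 4/3)) - 4)*(-8))*36 = (((0 + 2) - 4)*(-8))*36 = ((2 - 4)*(-8))*36 = -2*(-8)*36 = 16*36 = 576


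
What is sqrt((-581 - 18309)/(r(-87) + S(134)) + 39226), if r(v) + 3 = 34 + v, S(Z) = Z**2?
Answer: sqrt(125680645290)/1790 ≈ 198.05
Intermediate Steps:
r(v) = 31 + v (r(v) = -3 + (34 + v) = 31 + v)
sqrt((-581 - 18309)/(r(-87) + S(134)) + 39226) = sqrt((-581 - 18309)/((31 - 87) + 134**2) + 39226) = sqrt(-18890/(-56 + 17956) + 39226) = sqrt(-18890/17900 + 39226) = sqrt(-18890*1/17900 + 39226) = sqrt(-1889/1790 + 39226) = sqrt(70212651/1790) = sqrt(125680645290)/1790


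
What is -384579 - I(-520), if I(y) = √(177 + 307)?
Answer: -384601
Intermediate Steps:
I(y) = 22 (I(y) = √484 = 22)
-384579 - I(-520) = -384579 - 1*22 = -384579 - 22 = -384601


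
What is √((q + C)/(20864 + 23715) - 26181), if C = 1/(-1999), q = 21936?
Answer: I*√207904696757499777098/89113421 ≈ 161.8*I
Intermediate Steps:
C = -1/1999 ≈ -0.00050025
√((q + C)/(20864 + 23715) - 26181) = √((21936 - 1/1999)/(20864 + 23715) - 26181) = √((43850063/1999)/44579 - 26181) = √((43850063/1999)*(1/44579) - 26181) = √(43850063/89113421 - 26181) = √(-2333034625138/89113421) = I*√207904696757499777098/89113421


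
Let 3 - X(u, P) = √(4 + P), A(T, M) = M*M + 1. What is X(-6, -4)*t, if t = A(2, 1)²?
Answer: 12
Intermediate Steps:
A(T, M) = 1 + M² (A(T, M) = M² + 1 = 1 + M²)
X(u, P) = 3 - √(4 + P)
t = 4 (t = (1 + 1²)² = (1 + 1)² = 2² = 4)
X(-6, -4)*t = (3 - √(4 - 4))*4 = (3 - √0)*4 = (3 - 1*0)*4 = (3 + 0)*4 = 3*4 = 12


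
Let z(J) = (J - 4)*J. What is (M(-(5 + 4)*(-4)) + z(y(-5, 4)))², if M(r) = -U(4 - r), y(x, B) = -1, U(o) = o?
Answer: 1369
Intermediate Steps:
M(r) = -4 + r (M(r) = -(4 - r) = -4 + r)
z(J) = J*(-4 + J) (z(J) = (-4 + J)*J = J*(-4 + J))
(M(-(5 + 4)*(-4)) + z(y(-5, 4)))² = ((-4 - (5 + 4)*(-4)) - (-4 - 1))² = ((-4 - 9*(-4)) - 1*(-5))² = ((-4 - 1*(-36)) + 5)² = ((-4 + 36) + 5)² = (32 + 5)² = 37² = 1369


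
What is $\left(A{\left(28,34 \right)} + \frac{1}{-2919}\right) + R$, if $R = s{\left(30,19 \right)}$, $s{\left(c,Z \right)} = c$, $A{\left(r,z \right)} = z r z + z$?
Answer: $\frac{94669007}{2919} \approx 32432.0$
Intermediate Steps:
$A{\left(r,z \right)} = z + r z^{2}$ ($A{\left(r,z \right)} = r z z + z = r z^{2} + z = z + r z^{2}$)
$R = 30$
$\left(A{\left(28,34 \right)} + \frac{1}{-2919}\right) + R = \left(34 \left(1 + 28 \cdot 34\right) + \frac{1}{-2919}\right) + 30 = \left(34 \left(1 + 952\right) - \frac{1}{2919}\right) + 30 = \left(34 \cdot 953 - \frac{1}{2919}\right) + 30 = \left(32402 - \frac{1}{2919}\right) + 30 = \frac{94581437}{2919} + 30 = \frac{94669007}{2919}$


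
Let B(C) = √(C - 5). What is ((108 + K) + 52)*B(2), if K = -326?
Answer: -166*I*√3 ≈ -287.52*I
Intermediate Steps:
B(C) = √(-5 + C)
((108 + K) + 52)*B(2) = ((108 - 326) + 52)*√(-5 + 2) = (-218 + 52)*√(-3) = -166*I*√3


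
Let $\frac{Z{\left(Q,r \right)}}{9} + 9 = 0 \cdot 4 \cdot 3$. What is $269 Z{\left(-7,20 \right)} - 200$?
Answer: $-21989$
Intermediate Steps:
$Z{\left(Q,r \right)} = -81$ ($Z{\left(Q,r \right)} = -81 + 9 \cdot 0 \cdot 4 \cdot 3 = -81 + 9 \cdot 0 \cdot 3 = -81 + 9 \cdot 0 = -81 + 0 = -81$)
$269 Z{\left(-7,20 \right)} - 200 = 269 \left(-81\right) - 200 = -21789 - 200 = -21989$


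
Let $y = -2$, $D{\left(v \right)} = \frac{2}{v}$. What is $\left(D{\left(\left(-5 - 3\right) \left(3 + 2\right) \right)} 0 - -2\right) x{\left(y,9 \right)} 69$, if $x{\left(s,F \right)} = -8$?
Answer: $-1104$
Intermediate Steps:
$\left(D{\left(\left(-5 - 3\right) \left(3 + 2\right) \right)} 0 - -2\right) x{\left(y,9 \right)} 69 = \left(\frac{2}{\left(-5 - 3\right) \left(3 + 2\right)} 0 - -2\right) \left(-8\right) 69 = \left(\frac{2}{\left(-8\right) 5} \cdot 0 + 2\right) \left(-8\right) 69 = \left(\frac{2}{-40} \cdot 0 + 2\right) \left(-8\right) 69 = \left(2 \left(- \frac{1}{40}\right) 0 + 2\right) \left(-8\right) 69 = \left(\left(- \frac{1}{20}\right) 0 + 2\right) \left(-8\right) 69 = \left(0 + 2\right) \left(-8\right) 69 = 2 \left(-8\right) 69 = \left(-16\right) 69 = -1104$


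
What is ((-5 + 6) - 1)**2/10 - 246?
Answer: -246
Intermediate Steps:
((-5 + 6) - 1)**2/10 - 246 = (1 - 1)**2*(1/10) - 246 = 0**2*(1/10) - 246 = 0*(1/10) - 246 = 0 - 246 = -246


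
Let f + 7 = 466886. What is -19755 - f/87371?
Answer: -1726480984/87371 ≈ -19760.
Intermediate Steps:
f = 466879 (f = -7 + 466886 = 466879)
-19755 - f/87371 = -19755 - 466879/87371 = -1726480984/87371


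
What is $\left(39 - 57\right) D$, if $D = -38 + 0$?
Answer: $684$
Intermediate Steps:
$D = -38$
$\left(39 - 57\right) D = \left(39 - 57\right) \left(-38\right) = \left(-18\right) \left(-38\right) = 684$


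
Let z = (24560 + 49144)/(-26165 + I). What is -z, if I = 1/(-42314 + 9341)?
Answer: 32841108/11658629 ≈ 2.8169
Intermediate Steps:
I = -1/32973 (I = 1/(-32973) = -1/32973 ≈ -3.0328e-5)
z = -32841108/11658629 (z = (24560 + 49144)/(-26165 - 1/32973) = 73704/(-862738546/32973) = 73704*(-32973/862738546) = -32841108/11658629 ≈ -2.8169)
-z = -1*(-32841108/11658629) = 32841108/11658629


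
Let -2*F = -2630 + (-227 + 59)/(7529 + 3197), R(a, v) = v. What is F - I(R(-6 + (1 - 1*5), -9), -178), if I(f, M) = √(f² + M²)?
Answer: 7052387/5363 - √31765 ≈ 1136.8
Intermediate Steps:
F = 7052387/5363 (F = -(-2630 + (-227 + 59)/(7529 + 3197))/2 = -(-2630 - 168/10726)/2 = -(-2630 - 168*1/10726)/2 = -(-2630 - 84/5363)/2 = -½*(-14104774/5363) = 7052387/5363 ≈ 1315.0)
I(f, M) = √(M² + f²)
F - I(R(-6 + (1 - 1*5), -9), -178) = 7052387/5363 - √((-178)² + (-9)²) = 7052387/5363 - √(31684 + 81) = 7052387/5363 - √31765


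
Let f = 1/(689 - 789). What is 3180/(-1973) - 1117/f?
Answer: 220380920/1973 ≈ 1.1170e+5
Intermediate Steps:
f = -1/100 (f = 1/(-100) = -1/100 ≈ -0.010000)
3180/(-1973) - 1117/f = 3180/(-1973) - 1117/(-1/100) = 3180*(-1/1973) - 1117*(-100) = -3180/1973 + 111700 = 220380920/1973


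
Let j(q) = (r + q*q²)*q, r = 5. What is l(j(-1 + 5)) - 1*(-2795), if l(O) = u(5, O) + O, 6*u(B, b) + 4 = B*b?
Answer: 9901/3 ≈ 3300.3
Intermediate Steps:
u(B, b) = -⅔ + B*b/6 (u(B, b) = -⅔ + (B*b)/6 = -⅔ + B*b/6)
j(q) = q*(5 + q³) (j(q) = (5 + q*q²)*q = (5 + q³)*q = q*(5 + q³))
l(O) = -⅔ + 11*O/6 (l(O) = (-⅔ + (⅙)*5*O) + O = (-⅔ + 5*O/6) + O = -⅔ + 11*O/6)
l(j(-1 + 5)) - 1*(-2795) = (-⅔ + 11*((-1 + 5)*(5 + (-1 + 5)³))/6) - 1*(-2795) = (-⅔ + 11*(4*(5 + 4³))/6) + 2795 = (-⅔ + 11*(4*(5 + 64))/6) + 2795 = (-⅔ + 11*(4*69)/6) + 2795 = (-⅔ + (11/6)*276) + 2795 = (-⅔ + 506) + 2795 = 1516/3 + 2795 = 9901/3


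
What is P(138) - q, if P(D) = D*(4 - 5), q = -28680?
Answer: 28542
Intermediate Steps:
P(D) = -D (P(D) = D*(-1) = -D)
P(138) - q = -1*138 - 1*(-28680) = -138 + 28680 = 28542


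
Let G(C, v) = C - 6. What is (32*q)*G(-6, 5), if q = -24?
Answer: 9216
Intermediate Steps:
G(C, v) = -6 + C
(32*q)*G(-6, 5) = (32*(-24))*(-6 - 6) = -768*(-12) = 9216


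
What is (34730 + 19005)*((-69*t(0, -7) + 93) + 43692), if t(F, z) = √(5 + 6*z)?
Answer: 2352786975 - 3707715*I*√37 ≈ 2.3528e+9 - 2.2553e+7*I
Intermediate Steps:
(34730 + 19005)*((-69*t(0, -7) + 93) + 43692) = (34730 + 19005)*((-69*√(5 + 6*(-7)) + 93) + 43692) = 53735*((-69*√(5 - 42) + 93) + 43692) = 53735*((-69*I*√37 + 93) + 43692) = 53735*((93 - 69*I*√37) + 43692) = 53735*(43785 - 69*I*√37) = 2352786975 - 3707715*I*√37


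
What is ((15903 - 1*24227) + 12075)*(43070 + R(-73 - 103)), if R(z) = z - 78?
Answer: 160602816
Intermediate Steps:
R(z) = -78 + z
((15903 - 1*24227) + 12075)*(43070 + R(-73 - 103)) = ((15903 - 1*24227) + 12075)*(43070 + (-78 + (-73 - 103))) = ((15903 - 24227) + 12075)*(43070 + (-78 - 176)) = (-8324 + 12075)*(43070 - 254) = 3751*42816 = 160602816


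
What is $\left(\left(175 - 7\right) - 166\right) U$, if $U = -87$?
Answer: $-174$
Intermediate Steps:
$\left(\left(175 - 7\right) - 166\right) U = \left(\left(175 - 7\right) - 166\right) \left(-87\right) = \left(168 - 166\right) \left(-87\right) = 2 \left(-87\right) = -174$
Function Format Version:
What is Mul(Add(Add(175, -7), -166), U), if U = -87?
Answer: -174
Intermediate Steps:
Mul(Add(Add(175, -7), -166), U) = Mul(Add(Add(175, -7), -166), -87) = Mul(Add(168, -166), -87) = Mul(2, -87) = -174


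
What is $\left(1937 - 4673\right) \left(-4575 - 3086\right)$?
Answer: $20960496$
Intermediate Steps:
$\left(1937 - 4673\right) \left(-4575 - 3086\right) = \left(-2736\right) \left(-7661\right) = 20960496$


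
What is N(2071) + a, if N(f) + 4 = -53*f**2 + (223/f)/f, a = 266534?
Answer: -973838094985140/4289041 ≈ -2.2705e+8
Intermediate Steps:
N(f) = -4 - 53*f**2 + 223/f**2 (N(f) = -4 + (-53*f**2 + (223/f)/f) = -4 + (-53*f**2 + 223/f**2) = -4 - 53*f**2 + 223/f**2)
N(2071) + a = (-4 - 53*2071**2 + 223/2071**2) + 266534 = (-4 - 53*4289041 + 223*(1/4289041)) + 266534 = (-4 - 227319173 + 223/4289041) + 266534 = -974981270239034/4289041 + 266534 = -973838094985140/4289041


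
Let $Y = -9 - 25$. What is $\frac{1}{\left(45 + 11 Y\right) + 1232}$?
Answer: $\frac{1}{903} \approx 0.0011074$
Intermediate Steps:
$Y = -34$ ($Y = -9 - 25 = -34$)
$\frac{1}{\left(45 + 11 Y\right) + 1232} = \frac{1}{\left(45 + 11 \left(-34\right)\right) + 1232} = \frac{1}{\left(45 - 374\right) + 1232} = \frac{1}{-329 + 1232} = \frac{1}{903}$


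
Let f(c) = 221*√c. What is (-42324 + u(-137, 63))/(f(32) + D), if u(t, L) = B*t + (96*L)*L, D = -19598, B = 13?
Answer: -3301469281/191259346 - 74459099*√2/95629673 ≈ -18.363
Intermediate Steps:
u(t, L) = 13*t + 96*L² (u(t, L) = 13*t + (96*L)*L = 13*t + 96*L²)
(-42324 + u(-137, 63))/(f(32) + D) = (-42324 + (13*(-137) + 96*63²))/(221*√32 - 19598) = (-42324 + (-1781 + 96*3969))/(221*(4*√2) - 19598) = (-42324 + (-1781 + 381024))/(884*√2 - 19598) = (-42324 + 379243)/(-19598 + 884*√2) = 336919/(-19598 + 884*√2)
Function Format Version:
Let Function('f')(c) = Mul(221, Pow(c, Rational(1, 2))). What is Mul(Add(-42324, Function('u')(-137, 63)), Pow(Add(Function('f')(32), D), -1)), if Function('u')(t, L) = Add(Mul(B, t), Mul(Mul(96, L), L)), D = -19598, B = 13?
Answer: Add(Rational(-3301469281, 191259346), Mul(Rational(-74459099, 95629673), Pow(2, Rational(1, 2)))) ≈ -18.363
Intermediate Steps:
Function('u')(t, L) = Add(Mul(13, t), Mul(96, Pow(L, 2))) (Function('u')(t, L) = Add(Mul(13, t), Mul(Mul(96, L), L)) = Add(Mul(13, t), Mul(96, Pow(L, 2))))
Mul(Add(-42324, Function('u')(-137, 63)), Pow(Add(Function('f')(32), D), -1)) = Mul(Add(-42324, Add(Mul(13, -137), Mul(96, Pow(63, 2)))), Pow(Add(Mul(221, Pow(32, Rational(1, 2))), -19598), -1)) = Mul(Add(-42324, Add(-1781, Mul(96, 3969))), Pow(Add(Mul(221, Mul(4, Pow(2, Rational(1, 2)))), -19598), -1)) = Mul(Add(-42324, Add(-1781, 381024)), Pow(Add(Mul(884, Pow(2, Rational(1, 2))), -19598), -1)) = Mul(Add(-42324, 379243), Pow(Add(-19598, Mul(884, Pow(2, Rational(1, 2)))), -1)) = Mul(336919, Pow(Add(-19598, Mul(884, Pow(2, Rational(1, 2)))), -1))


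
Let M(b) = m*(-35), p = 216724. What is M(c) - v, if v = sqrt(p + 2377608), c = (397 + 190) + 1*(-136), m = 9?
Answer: -315 - 2*sqrt(648583) ≈ -1925.7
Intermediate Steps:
c = 451 (c = 587 - 136 = 451)
v = 2*sqrt(648583) (v = sqrt(216724 + 2377608) = sqrt(2594332) = 2*sqrt(648583) ≈ 1610.7)
M(b) = -315 (M(b) = 9*(-35) = -315)
M(c) - v = -315 - 2*sqrt(648583)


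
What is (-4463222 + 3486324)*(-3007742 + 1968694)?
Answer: 1015043913104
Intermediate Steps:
(-4463222 + 3486324)*(-3007742 + 1968694) = -976898*(-1039048) = 1015043913104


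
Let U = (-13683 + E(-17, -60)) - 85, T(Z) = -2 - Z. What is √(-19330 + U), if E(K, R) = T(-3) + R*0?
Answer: I*√33097 ≈ 181.93*I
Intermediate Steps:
E(K, R) = 1 (E(K, R) = (-2 - 1*(-3)) + R*0 = (-2 + 3) + 0 = 1 + 0 = 1)
U = -13767 (U = (-13683 + 1) - 85 = -13682 - 85 = -13767)
√(-19330 + U) = √(-19330 - 13767) = √(-33097) = I*√33097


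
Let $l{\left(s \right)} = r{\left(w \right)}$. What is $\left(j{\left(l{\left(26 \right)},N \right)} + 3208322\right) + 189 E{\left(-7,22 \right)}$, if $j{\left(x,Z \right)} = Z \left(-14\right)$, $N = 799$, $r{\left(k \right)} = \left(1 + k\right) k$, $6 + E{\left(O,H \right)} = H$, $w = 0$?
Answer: $3200160$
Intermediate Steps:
$E{\left(O,H \right)} = -6 + H$
$r{\left(k \right)} = k \left(1 + k\right)$
$l{\left(s \right)} = 0$ ($l{\left(s \right)} = 0 \left(1 + 0\right) = 0 \cdot 1 = 0$)
$j{\left(x,Z \right)} = - 14 Z$
$\left(j{\left(l{\left(26 \right)},N \right)} + 3208322\right) + 189 E{\left(-7,22 \right)} = \left(\left(-14\right) 799 + 3208322\right) + 189 \left(-6 + 22\right) = \left(-11186 + 3208322\right) + 189 \cdot 16 = 3197136 + 3024 = 3200160$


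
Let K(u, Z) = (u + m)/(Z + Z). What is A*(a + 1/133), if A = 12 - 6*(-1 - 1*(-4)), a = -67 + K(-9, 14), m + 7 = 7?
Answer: 107433/266 ≈ 403.88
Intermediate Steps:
m = 0 (m = -7 + 7 = 0)
K(u, Z) = u/(2*Z) (K(u, Z) = (u + 0)/(Z + Z) = u/((2*Z)) = u*(1/(2*Z)) = u/(2*Z))
a = -1885/28 (a = -67 + (½)*(-9)/14 = -67 + (½)*(-9)*(1/14) = -67 - 9/28 = -1885/28 ≈ -67.321)
A = -6 (A = 12 - 6*(-1 + 4) = 12 - 6*3 = 12 - 18 = -6)
A*(a + 1/133) = -6*(-1885/28 + 1/133) = -6*(-35811/532) = 107433/266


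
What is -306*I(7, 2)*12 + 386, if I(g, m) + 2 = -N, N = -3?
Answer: -3286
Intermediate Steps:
I(g, m) = 1 (I(g, m) = -2 - 1*(-3) = -2 + 3 = 1)
-306*I(7, 2)*12 + 386 = -306*12 + 386 = -3672 + 386 = -3286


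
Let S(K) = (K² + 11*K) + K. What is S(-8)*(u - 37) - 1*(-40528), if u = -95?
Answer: 44752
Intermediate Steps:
S(K) = K² + 12*K
S(-8)*(u - 37) - 1*(-40528) = (-8*(12 - 8))*(-95 - 37) - 1*(-40528) = -8*4*(-132) + 40528 = -32*(-132) + 40528 = 4224 + 40528 = 44752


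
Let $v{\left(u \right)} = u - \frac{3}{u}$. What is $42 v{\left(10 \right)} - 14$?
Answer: $\frac{1967}{5} \approx 393.4$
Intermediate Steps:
$42 v{\left(10 \right)} - 14 = 42 \left(10 - \frac{3}{10}\right) - 14 = 42 \cdot \frac{97}{10} - 14 = \frac{2037}{5} - 14 = \frac{1967}{5}$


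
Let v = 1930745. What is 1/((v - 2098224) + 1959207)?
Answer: 1/1791728 ≈ 5.5812e-7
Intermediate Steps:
1/((v - 2098224) + 1959207) = 1/((1930745 - 2098224) + 1959207) = 1/(-167479 + 1959207) = 1/1791728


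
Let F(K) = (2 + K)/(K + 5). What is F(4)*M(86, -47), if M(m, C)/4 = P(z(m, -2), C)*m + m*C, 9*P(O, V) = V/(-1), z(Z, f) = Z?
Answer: -258688/27 ≈ -9581.0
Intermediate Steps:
P(O, V) = -V/9 (P(O, V) = (V/(-1))/9 = (V*(-1))/9 = (-V)/9 = -V/9)
F(K) = (2 + K)/(5 + K)
M(m, C) = 32*C*m/9 (M(m, C) = 4*((-C/9)*m + m*C) = 4*(-C*m/9 + C*m) = 4*(8*C*m/9) = 32*C*m/9)
F(4)*M(86, -47) = ((2 + 4)/(5 + 4))*((32/9)*(-47)*86) = (6/9)*(-129344/9) = ((⅑)*6)*(-129344/9) = (⅔)*(-129344/9) = -258688/27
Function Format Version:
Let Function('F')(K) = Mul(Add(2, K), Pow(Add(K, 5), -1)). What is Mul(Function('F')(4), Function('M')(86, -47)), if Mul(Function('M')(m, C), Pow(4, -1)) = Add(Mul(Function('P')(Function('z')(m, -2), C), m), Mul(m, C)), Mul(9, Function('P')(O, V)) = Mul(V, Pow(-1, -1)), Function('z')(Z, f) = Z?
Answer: Rational(-258688, 27) ≈ -9581.0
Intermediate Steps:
Function('P')(O, V) = Mul(Rational(-1, 9), V) (Function('P')(O, V) = Mul(Rational(1, 9), Mul(V, Pow(-1, -1))) = Mul(Rational(1, 9), Mul(V, -1)) = Mul(Rational(1, 9), Mul(-1, V)) = Mul(Rational(-1, 9), V))
Function('F')(K) = Mul(Pow(Add(5, K), -1), Add(2, K)) (Function('F')(K) = Mul(Add(2, K), Pow(Add(5, K), -1)) = Mul(Pow(Add(5, K), -1), Add(2, K)))
Function('M')(m, C) = Mul(Rational(32, 9), C, m) (Function('M')(m, C) = Mul(4, Add(Mul(Mul(Rational(-1, 9), C), m), Mul(m, C))) = Mul(4, Add(Mul(Rational(-1, 9), C, m), Mul(C, m))) = Mul(4, Mul(Rational(8, 9), C, m)) = Mul(Rational(32, 9), C, m))
Mul(Function('F')(4), Function('M')(86, -47)) = Mul(Mul(Pow(Add(5, 4), -1), Add(2, 4)), Mul(Rational(32, 9), -47, 86)) = Mul(Mul(Pow(9, -1), 6), Rational(-129344, 9)) = Mul(Mul(Rational(1, 9), 6), Rational(-129344, 9)) = Mul(Rational(2, 3), Rational(-129344, 9)) = Rational(-258688, 27)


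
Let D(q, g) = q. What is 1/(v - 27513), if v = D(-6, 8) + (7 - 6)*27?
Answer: -1/27492 ≈ -3.6374e-5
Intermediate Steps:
v = 21 (v = -6 + (7 - 6)*27 = -6 + 1*27 = -6 + 27 = 21)
1/(v - 27513) = 1/(21 - 27513) = 1/(-27492) = -1/27492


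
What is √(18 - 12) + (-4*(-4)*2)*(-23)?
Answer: -736 + √6 ≈ -733.55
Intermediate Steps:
√(18 - 12) + (-4*(-4)*2)*(-23) = √6 + (16*2)*(-23) = √6 + 32*(-23) = √6 - 736 = -736 + √6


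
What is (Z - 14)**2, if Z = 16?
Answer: 4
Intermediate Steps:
(Z - 14)**2 = (16 - 14)**2 = 2**2 = 4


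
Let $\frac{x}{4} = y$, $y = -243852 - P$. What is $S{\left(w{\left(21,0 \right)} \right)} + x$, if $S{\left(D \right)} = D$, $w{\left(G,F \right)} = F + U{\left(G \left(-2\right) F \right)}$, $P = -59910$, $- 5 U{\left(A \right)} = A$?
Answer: $-735768$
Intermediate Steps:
$U{\left(A \right)} = - \frac{A}{5}$
$w{\left(G,F \right)} = F + \frac{2 F G}{5}$ ($w{\left(G,F \right)} = F - \frac{G \left(-2\right) F}{5} = F - \frac{- 2 G F}{5} = F - \frac{\left(-2\right) F G}{5} = F + \frac{2 F G}{5}$)
$y = -183942$ ($y = -243852 - -59910 = -243852 + 59910 = -183942$)
$x = -735768$ ($x = 4 \left(-183942\right) = -735768$)
$S{\left(w{\left(21,0 \right)} \right)} + x = \frac{1}{5} \cdot 0 \left(5 + 2 \cdot 21\right) - 735768 = \frac{1}{5} \cdot 0 \left(5 + 42\right) - 735768 = \frac{1}{5} \cdot 0 \cdot 47 - 735768 = 0 - 735768 = -735768$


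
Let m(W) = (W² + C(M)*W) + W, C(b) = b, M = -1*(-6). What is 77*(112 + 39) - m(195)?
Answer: -27763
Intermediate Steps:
M = 6
m(W) = W² + 7*W (m(W) = (W² + 6*W) + W = W² + 7*W)
77*(112 + 39) - m(195) = 77*(112 + 39) - 195*(7 + 195) = 77*151 - 195*202 = 11627 - 1*39390 = 11627 - 39390 = -27763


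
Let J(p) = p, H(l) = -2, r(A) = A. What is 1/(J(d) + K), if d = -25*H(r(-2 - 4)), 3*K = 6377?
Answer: 3/6527 ≈ 0.00045963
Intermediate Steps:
K = 6377/3 (K = (⅓)*6377 = 6377/3 ≈ 2125.7)
d = 50 (d = -25*(-2) = 50)
1/(J(d) + K) = 1/(50 + 6377/3) = 1/(6527/3) = 3/6527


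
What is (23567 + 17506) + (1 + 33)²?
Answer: 42229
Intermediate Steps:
(23567 + 17506) + (1 + 33)² = 41073 + 34² = 41073 + 1156 = 42229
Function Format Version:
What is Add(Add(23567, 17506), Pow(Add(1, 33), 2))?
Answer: 42229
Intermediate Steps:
Add(Add(23567, 17506), Pow(Add(1, 33), 2)) = Add(41073, Pow(34, 2)) = Add(41073, 1156) = 42229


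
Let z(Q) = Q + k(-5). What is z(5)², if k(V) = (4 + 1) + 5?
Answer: 225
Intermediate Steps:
k(V) = 10 (k(V) = 5 + 5 = 10)
z(Q) = 10 + Q (z(Q) = Q + 10 = 10 + Q)
z(5)² = (10 + 5)² = 15² = 225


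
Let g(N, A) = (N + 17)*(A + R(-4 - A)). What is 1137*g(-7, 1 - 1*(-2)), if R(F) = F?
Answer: -45480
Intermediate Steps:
g(N, A) = -68 - 4*N (g(N, A) = (N + 17)*(A + (-4 - A)) = (17 + N)*(-4) = -68 - 4*N)
1137*g(-7, 1 - 1*(-2)) = 1137*(-68 - 4*(-7)) = 1137*(-68 + 28) = 1137*(-40) = -45480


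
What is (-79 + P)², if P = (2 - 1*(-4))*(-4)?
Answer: 10609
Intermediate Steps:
P = -24 (P = (2 + 4)*(-4) = 6*(-4) = -24)
(-79 + P)² = (-79 - 24)² = (-103)² = 10609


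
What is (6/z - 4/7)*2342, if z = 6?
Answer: 7026/7 ≈ 1003.7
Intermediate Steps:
(6/z - 4/7)*2342 = (6/6 - 4/7)*2342 = (6*(⅙) - 4*⅐)*2342 = (1 - 4/7)*2342 = (3/7)*2342 = 7026/7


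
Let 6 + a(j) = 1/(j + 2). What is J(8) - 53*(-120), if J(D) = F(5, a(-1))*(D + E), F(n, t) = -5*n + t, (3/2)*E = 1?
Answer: 6100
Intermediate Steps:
E = ⅔ (E = (⅔)*1 = ⅔ ≈ 0.66667)
a(j) = -6 + 1/(2 + j) (a(j) = -6 + 1/(j + 2) = -6 + 1/(2 + j))
F(n, t) = t - 5*n
J(D) = -20 - 30*D (J(D) = ((-11 - 6*(-1))/(2 - 1) - 5*5)*(D + ⅔) = ((-11 + 6)/1 - 25)*(⅔ + D) = (1*(-5) - 25)*(⅔ + D) = (-5 - 25)*(⅔ + D) = -30*(⅔ + D) = -20 - 30*D)
J(8) - 53*(-120) = (-20 - 30*8) - 53*(-120) = (-20 - 240) + 6360 = -260 + 6360 = 6100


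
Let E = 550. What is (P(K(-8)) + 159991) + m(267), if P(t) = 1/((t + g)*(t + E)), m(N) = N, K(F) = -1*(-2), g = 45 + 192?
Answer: 21142517425/131928 ≈ 1.6026e+5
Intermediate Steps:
g = 237
K(F) = 2
P(t) = 1/((237 + t)*(550 + t)) (P(t) = 1/((t + 237)*(t + 550)) = 1/((237 + t)*(550 + t)))
(P(K(-8)) + 159991) + m(267) = (1/(130350 + 2² + 787*2) + 159991) + 267 = (1/(130350 + 4 + 1574) + 159991) + 267 = (1/131928 + 159991) + 267 = 21107292649/131928 + 267 = 21142517425/131928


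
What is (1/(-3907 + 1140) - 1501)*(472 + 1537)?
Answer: -8343915412/2767 ≈ -3.0155e+6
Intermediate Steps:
(1/(-3907 + 1140) - 1501)*(472 + 1537) = (1/(-2767) - 1501)*2009 = (-1/2767 - 1501)*2009 = -4153268/2767*2009 = -8343915412/2767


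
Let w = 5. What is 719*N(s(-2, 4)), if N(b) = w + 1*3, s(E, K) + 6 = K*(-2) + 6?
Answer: 5752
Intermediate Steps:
s(E, K) = -2*K (s(E, K) = -6 + (K*(-2) + 6) = -6 + (-2*K + 6) = -6 + (6 - 2*K) = -2*K)
N(b) = 8 (N(b) = 5 + 1*3 = 5 + 3 = 8)
719*N(s(-2, 4)) = 719*8 = 5752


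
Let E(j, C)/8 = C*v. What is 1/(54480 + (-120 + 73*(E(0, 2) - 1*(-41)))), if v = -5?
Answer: 1/51513 ≈ 1.9413e-5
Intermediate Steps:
E(j, C) = -40*C (E(j, C) = 8*(C*(-5)) = 8*(-5*C) = -40*C)
1/(54480 + (-120 + 73*(E(0, 2) - 1*(-41)))) = 1/(54480 + (-120 + 73*(-40*2 - 1*(-41)))) = 1/(54480 + (-120 + 73*(-80 + 41))) = 1/(54480 + (-120 + 73*(-39))) = 1/(54480 + (-120 - 2847)) = 1/(54480 - 2967) = 1/51513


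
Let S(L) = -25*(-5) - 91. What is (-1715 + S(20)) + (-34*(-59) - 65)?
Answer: 260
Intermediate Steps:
S(L) = 34 (S(L) = 125 - 91 = 34)
(-1715 + S(20)) + (-34*(-59) - 65) = (-1715 + 34) + (-34*(-59) - 65) = -1681 + (2006 - 65) = -1681 + 1941 = 260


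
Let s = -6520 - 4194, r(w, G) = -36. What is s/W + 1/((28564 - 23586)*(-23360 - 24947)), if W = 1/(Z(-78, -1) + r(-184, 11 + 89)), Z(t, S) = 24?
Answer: 30917035723727/240472246 ≈ 1.2857e+5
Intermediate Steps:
s = -10714
W = -1/12 (W = 1/(24 - 36) = 1/(-12) = -1/12 ≈ -0.083333)
s/W + 1/((28564 - 23586)*(-23360 - 24947)) = -10714/(-1/12) + 1/((28564 - 23586)*(-23360 - 24947)) = -10714*(-12) + 1/(4978*(-48307)) = 128568 + (1/4978)*(-1/48307) = 128568 - 1/240472246 = 30917035723727/240472246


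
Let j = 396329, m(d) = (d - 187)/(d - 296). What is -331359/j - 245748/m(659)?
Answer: -8838822212961/46766822 ≈ -1.8900e+5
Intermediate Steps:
m(d) = (-187 + d)/(-296 + d)
-331359/j - 245748/m(659) = -331359/396329 - 245748*(-296 + 659)/(-187 + 659) = -331359*1/396329 - 245748/(472/363) = -331359/396329 - 245748/((1/363)*472) = -331359/396329 - 245748/472/363 = -331359/396329 - 245748*363/472 = -331359/396329 - 22301631/118 = -8838822212961/46766822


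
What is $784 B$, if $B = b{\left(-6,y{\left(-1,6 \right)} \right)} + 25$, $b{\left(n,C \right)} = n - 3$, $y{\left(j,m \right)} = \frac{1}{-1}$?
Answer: $12544$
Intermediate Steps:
$y{\left(j,m \right)} = -1$
$b{\left(n,C \right)} = -3 + n$
$B = 16$ ($B = \left(-3 - 6\right) + 25 = -9 + 25 = 16$)
$784 B = 784 \cdot 16 = 12544$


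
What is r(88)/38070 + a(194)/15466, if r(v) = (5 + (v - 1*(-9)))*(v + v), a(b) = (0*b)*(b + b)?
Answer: 2992/6345 ≈ 0.47155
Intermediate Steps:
a(b) = 0 (a(b) = 0*(2*b) = 0)
r(v) = 2*v*(14 + v) (r(v) = (5 + (v + 9))*(2*v) = (5 + (9 + v))*(2*v) = (14 + v)*(2*v) = 2*v*(14 + v))
r(88)/38070 + a(194)/15466 = (2*88*(14 + 88))/38070 + 0/15466 = (2*88*102)*(1/38070) + 0*(1/15466) = 17952*(1/38070) + 0 = 2992/6345 + 0 = 2992/6345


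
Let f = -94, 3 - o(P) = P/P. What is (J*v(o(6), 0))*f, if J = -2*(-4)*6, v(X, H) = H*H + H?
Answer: 0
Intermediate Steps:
o(P) = 2 (o(P) = 3 - P/P = 3 - 1*1 = 3 - 1 = 2)
v(X, H) = H + H² (v(X, H) = H² + H = H + H²)
J = 48 (J = 8*6 = 48)
(J*v(o(6), 0))*f = (48*(0*(1 + 0)))*(-94) = (48*(0*1))*(-94) = (48*0)*(-94) = 0*(-94) = 0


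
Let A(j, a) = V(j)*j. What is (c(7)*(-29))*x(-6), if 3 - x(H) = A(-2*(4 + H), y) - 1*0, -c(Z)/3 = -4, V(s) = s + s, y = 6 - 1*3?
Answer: 10092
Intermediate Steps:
y = 3 (y = 6 - 3 = 3)
V(s) = 2*s
c(Z) = 12 (c(Z) = -3*(-4) = 12)
A(j, a) = 2*j² (A(j, a) = (2*j)*j = 2*j²)
x(H) = 3 - 2*(-8 - 2*H)² (x(H) = 3 - (2*(-2*(4 + H))² - 1*0) = 3 - (2*(-8 - 2*H)² + 0) = 3 - 2*(-8 - 2*H)²)
(c(7)*(-29))*x(-6) = (12*(-29))*(3 - 8*(4 - 6)²) = -348*(3 - 8*(-2)²) = -348*(3 - 8*4) = -348*(3 - 32) = -348*(-29) = 10092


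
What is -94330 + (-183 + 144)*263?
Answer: -104587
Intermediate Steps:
-94330 + (-183 + 144)*263 = -94330 - 39*263 = -94330 - 10257 = -104587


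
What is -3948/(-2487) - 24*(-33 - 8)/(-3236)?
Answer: 860710/670661 ≈ 1.2834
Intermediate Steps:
-3948/(-2487) - 24*(-33 - 8)/(-3236) = -3948*(-1/2487) - 24*(-41)*(-1/3236) = 1316/829 + 984*(-1/3236) = 1316/829 - 246/809 = 860710/670661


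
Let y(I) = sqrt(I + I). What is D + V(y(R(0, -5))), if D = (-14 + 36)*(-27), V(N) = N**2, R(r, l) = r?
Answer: -594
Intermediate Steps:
y(I) = sqrt(2)*sqrt(I) (y(I) = sqrt(2*I) = sqrt(2)*sqrt(I))
D = -594 (D = 22*(-27) = -594)
D + V(y(R(0, -5))) = -594 + (sqrt(2)*sqrt(0))**2 = -594 + (sqrt(2)*0)**2 = -594 + 0**2 = -594 + 0 = -594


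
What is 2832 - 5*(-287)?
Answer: 4267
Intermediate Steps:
2832 - 5*(-287) = 2832 - 1*(-1435) = 2832 + 1435 = 4267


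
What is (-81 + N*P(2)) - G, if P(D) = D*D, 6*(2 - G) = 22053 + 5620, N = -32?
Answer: 26407/6 ≈ 4401.2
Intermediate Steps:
G = -27661/6 (G = 2 - (22053 + 5620)/6 = 2 - ⅙*27673 = 2 - 27673/6 = -27661/6 ≈ -4610.2)
P(D) = D²
(-81 + N*P(2)) - G = (-81 - 32*2²) - 1*(-27661/6) = (-81 - 32*4) + 27661/6 = (-81 - 128) + 27661/6 = -209 + 27661/6 = 26407/6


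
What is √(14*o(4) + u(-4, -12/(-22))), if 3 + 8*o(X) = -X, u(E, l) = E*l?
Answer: I*√6985/22 ≈ 3.7989*I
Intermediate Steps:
o(X) = -3/8 - X/8 (o(X) = -3/8 + (-X)/8 = -3/8 - X/8)
√(14*o(4) + u(-4, -12/(-22))) = √(14*(-3/8 - ⅛*4) - (-48)/(-22)) = √(14*(-3/8 - ½) - (-48)*(-1)/22) = √(14*(-7/8) - 4*6/11) = √(-49/4 - 24/11) = √(-635/44) = I*√6985/22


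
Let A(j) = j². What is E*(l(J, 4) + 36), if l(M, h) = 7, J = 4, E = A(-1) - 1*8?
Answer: -301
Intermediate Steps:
E = -7 (E = (-1)² - 1*8 = 1 - 8 = -7)
E*(l(J, 4) + 36) = -7*(7 + 36) = -7*43 = -301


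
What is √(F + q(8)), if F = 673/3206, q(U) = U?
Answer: √84385126/3206 ≈ 2.8653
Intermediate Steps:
F = 673/3206 (F = 673*(1/3206) = 673/3206 ≈ 0.20992)
√(F + q(8)) = √(673/3206 + 8) = √(26321/3206) = √84385126/3206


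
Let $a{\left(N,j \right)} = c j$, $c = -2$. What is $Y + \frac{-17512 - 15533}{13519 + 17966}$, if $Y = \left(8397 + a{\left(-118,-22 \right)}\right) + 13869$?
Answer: $\frac{46826487}{2099} \approx 22309.0$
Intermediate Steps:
$a{\left(N,j \right)} = - 2 j$
$Y = 22310$ ($Y = \left(8397 - -44\right) + 13869 = \left(8397 + 44\right) + 13869 = 8441 + 13869 = 22310$)
$Y + \frac{-17512 - 15533}{13519 + 17966} = 22310 + \frac{-17512 - 15533}{13519 + 17966} = 22310 - \frac{33045}{31485} = 22310 - \frac{2203}{2099} = \frac{46826487}{2099}$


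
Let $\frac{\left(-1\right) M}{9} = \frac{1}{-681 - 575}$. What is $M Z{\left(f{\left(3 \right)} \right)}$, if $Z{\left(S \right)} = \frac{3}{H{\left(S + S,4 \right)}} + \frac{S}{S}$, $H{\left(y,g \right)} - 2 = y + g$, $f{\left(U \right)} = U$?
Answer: $\frac{45}{5024} \approx 0.008957$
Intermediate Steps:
$M = \frac{9}{1256}$ ($M = - \frac{9}{-681 - 575} = - \frac{9}{-1256} = \left(-9\right) \left(- \frac{1}{1256}\right) = \frac{9}{1256} \approx 0.0071656$)
$H{\left(y,g \right)} = 2 + g + y$ ($H{\left(y,g \right)} = 2 + \left(y + g\right) = 2 + \left(g + y\right) = 2 + g + y$)
$Z{\left(S \right)} = 1 + \frac{3}{6 + 2 S}$ ($Z{\left(S \right)} = \frac{3}{2 + 4 + \left(S + S\right)} + \frac{S}{S} = \frac{3}{2 + 4 + 2 S} + 1 = \frac{3}{6 + 2 S} + 1 = 1 + \frac{3}{6 + 2 S}$)
$M Z{\left(f{\left(3 \right)} \right)} = \frac{9 \frac{\frac{9}{2} + 3}{3 + 3}}{1256} = \frac{9 \cdot \frac{1}{6} \cdot \frac{15}{2}}{1256} = \frac{9}{1256} \cdot \frac{5}{4} = \frac{45}{5024}$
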